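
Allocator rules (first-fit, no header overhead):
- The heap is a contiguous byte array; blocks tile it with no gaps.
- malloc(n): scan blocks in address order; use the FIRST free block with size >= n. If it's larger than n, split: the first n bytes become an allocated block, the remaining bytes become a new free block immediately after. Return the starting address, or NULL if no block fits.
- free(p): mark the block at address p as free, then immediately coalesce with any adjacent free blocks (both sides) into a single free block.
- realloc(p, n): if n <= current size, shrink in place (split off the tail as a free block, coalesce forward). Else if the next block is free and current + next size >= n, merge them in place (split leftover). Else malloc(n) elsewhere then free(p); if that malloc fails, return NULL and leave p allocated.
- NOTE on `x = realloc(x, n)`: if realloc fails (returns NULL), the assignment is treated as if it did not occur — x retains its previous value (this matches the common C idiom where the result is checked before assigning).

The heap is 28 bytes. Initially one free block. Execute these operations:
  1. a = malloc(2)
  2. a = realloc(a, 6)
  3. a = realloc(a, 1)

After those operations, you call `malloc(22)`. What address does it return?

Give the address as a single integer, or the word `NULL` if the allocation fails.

Answer: 1

Derivation:
Op 1: a = malloc(2) -> a = 0; heap: [0-1 ALLOC][2-27 FREE]
Op 2: a = realloc(a, 6) -> a = 0; heap: [0-5 ALLOC][6-27 FREE]
Op 3: a = realloc(a, 1) -> a = 0; heap: [0-0 ALLOC][1-27 FREE]
malloc(22): first-fit scan over [0-0 ALLOC][1-27 FREE] -> 1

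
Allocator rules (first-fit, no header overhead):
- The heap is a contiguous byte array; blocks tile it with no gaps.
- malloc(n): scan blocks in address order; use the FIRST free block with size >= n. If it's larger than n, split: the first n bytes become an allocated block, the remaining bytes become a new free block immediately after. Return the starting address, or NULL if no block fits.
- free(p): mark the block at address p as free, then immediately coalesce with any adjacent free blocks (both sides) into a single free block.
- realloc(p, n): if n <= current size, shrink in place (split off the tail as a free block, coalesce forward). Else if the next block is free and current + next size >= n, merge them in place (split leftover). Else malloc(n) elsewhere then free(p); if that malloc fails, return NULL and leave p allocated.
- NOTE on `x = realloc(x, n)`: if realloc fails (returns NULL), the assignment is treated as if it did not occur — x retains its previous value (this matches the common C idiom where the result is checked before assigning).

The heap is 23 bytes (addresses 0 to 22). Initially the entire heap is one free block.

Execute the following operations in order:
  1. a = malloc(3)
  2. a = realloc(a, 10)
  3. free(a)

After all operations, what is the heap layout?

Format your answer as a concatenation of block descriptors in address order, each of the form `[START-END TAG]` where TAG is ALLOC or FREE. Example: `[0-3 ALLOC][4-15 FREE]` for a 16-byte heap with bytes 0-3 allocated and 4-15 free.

Answer: [0-22 FREE]

Derivation:
Op 1: a = malloc(3) -> a = 0; heap: [0-2 ALLOC][3-22 FREE]
Op 2: a = realloc(a, 10) -> a = 0; heap: [0-9 ALLOC][10-22 FREE]
Op 3: free(a) -> (freed a); heap: [0-22 FREE]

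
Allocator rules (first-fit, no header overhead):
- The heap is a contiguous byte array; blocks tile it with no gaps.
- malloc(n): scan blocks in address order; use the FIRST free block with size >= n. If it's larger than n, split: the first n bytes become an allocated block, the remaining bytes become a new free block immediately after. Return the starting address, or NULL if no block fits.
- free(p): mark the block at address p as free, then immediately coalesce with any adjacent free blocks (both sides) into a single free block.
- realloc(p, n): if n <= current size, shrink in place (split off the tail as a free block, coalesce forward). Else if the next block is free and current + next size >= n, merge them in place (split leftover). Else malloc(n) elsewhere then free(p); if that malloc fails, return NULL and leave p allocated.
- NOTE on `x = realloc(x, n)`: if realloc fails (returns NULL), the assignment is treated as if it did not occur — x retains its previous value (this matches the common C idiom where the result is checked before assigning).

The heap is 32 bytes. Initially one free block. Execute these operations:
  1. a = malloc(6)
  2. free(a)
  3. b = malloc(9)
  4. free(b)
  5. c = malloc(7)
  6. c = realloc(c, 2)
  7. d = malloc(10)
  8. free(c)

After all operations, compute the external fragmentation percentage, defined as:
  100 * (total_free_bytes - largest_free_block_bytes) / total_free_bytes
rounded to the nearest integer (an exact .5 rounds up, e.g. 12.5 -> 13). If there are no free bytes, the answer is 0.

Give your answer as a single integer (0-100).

Op 1: a = malloc(6) -> a = 0; heap: [0-5 ALLOC][6-31 FREE]
Op 2: free(a) -> (freed a); heap: [0-31 FREE]
Op 3: b = malloc(9) -> b = 0; heap: [0-8 ALLOC][9-31 FREE]
Op 4: free(b) -> (freed b); heap: [0-31 FREE]
Op 5: c = malloc(7) -> c = 0; heap: [0-6 ALLOC][7-31 FREE]
Op 6: c = realloc(c, 2) -> c = 0; heap: [0-1 ALLOC][2-31 FREE]
Op 7: d = malloc(10) -> d = 2; heap: [0-1 ALLOC][2-11 ALLOC][12-31 FREE]
Op 8: free(c) -> (freed c); heap: [0-1 FREE][2-11 ALLOC][12-31 FREE]
Free blocks: [2 20] total_free=22 largest=20 -> 100*(22-20)/22 = 200/22 ≈ 9.091 -> rounds to 9

Answer: 9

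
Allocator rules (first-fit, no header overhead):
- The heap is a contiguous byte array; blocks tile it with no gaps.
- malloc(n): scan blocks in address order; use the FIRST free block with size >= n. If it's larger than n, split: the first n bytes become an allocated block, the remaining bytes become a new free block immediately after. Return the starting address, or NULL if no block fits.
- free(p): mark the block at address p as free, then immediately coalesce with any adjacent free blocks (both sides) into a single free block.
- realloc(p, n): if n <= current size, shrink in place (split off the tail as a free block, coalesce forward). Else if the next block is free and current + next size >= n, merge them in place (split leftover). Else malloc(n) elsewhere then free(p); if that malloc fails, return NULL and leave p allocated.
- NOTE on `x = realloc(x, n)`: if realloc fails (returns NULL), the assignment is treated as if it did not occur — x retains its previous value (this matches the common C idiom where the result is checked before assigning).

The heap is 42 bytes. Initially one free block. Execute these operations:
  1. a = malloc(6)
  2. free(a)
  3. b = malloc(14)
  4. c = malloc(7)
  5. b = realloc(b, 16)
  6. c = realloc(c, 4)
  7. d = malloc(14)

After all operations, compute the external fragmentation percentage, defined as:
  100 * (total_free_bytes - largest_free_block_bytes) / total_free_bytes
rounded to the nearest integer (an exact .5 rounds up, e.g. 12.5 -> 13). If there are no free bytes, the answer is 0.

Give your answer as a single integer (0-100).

Op 1: a = malloc(6) -> a = 0; heap: [0-5 ALLOC][6-41 FREE]
Op 2: free(a) -> (freed a); heap: [0-41 FREE]
Op 3: b = malloc(14) -> b = 0; heap: [0-13 ALLOC][14-41 FREE]
Op 4: c = malloc(7) -> c = 14; heap: [0-13 ALLOC][14-20 ALLOC][21-41 FREE]
Op 5: b = realloc(b, 16) -> b = 21; heap: [0-13 FREE][14-20 ALLOC][21-36 ALLOC][37-41 FREE]
Op 6: c = realloc(c, 4) -> c = 14; heap: [0-13 FREE][14-17 ALLOC][18-20 FREE][21-36 ALLOC][37-41 FREE]
Op 7: d = malloc(14) -> d = 0; heap: [0-13 ALLOC][14-17 ALLOC][18-20 FREE][21-36 ALLOC][37-41 FREE]
Free blocks: [3 5] total_free=8 largest=5 -> 100*(8-5)/8 = 300/8 = 37.5 -> rounds to 38

Answer: 38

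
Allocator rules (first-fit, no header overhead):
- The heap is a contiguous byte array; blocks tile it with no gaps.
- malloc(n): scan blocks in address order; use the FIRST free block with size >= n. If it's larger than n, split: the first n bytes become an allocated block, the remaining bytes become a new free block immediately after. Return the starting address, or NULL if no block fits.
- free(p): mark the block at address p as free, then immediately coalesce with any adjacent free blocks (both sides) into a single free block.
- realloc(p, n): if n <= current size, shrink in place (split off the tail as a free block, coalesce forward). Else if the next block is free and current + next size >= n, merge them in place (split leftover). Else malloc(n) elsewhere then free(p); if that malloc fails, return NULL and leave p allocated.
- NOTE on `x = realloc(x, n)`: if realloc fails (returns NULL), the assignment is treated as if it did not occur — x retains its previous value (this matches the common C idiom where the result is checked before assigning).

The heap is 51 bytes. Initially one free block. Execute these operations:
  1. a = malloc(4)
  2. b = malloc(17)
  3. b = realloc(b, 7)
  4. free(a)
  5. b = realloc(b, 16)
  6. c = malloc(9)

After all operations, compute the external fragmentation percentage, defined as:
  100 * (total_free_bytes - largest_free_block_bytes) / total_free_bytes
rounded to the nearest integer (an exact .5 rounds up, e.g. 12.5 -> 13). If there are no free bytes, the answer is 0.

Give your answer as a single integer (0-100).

Op 1: a = malloc(4) -> a = 0; heap: [0-3 ALLOC][4-50 FREE]
Op 2: b = malloc(17) -> b = 4; heap: [0-3 ALLOC][4-20 ALLOC][21-50 FREE]
Op 3: b = realloc(b, 7) -> b = 4; heap: [0-3 ALLOC][4-10 ALLOC][11-50 FREE]
Op 4: free(a) -> (freed a); heap: [0-3 FREE][4-10 ALLOC][11-50 FREE]
Op 5: b = realloc(b, 16) -> b = 4; heap: [0-3 FREE][4-19 ALLOC][20-50 FREE]
Op 6: c = malloc(9) -> c = 20; heap: [0-3 FREE][4-19 ALLOC][20-28 ALLOC][29-50 FREE]
Free blocks: [4 22] total_free=26 largest=22 -> 100*(26-22)/26 = 400/26 ≈ 15.385 -> rounds to 15

Answer: 15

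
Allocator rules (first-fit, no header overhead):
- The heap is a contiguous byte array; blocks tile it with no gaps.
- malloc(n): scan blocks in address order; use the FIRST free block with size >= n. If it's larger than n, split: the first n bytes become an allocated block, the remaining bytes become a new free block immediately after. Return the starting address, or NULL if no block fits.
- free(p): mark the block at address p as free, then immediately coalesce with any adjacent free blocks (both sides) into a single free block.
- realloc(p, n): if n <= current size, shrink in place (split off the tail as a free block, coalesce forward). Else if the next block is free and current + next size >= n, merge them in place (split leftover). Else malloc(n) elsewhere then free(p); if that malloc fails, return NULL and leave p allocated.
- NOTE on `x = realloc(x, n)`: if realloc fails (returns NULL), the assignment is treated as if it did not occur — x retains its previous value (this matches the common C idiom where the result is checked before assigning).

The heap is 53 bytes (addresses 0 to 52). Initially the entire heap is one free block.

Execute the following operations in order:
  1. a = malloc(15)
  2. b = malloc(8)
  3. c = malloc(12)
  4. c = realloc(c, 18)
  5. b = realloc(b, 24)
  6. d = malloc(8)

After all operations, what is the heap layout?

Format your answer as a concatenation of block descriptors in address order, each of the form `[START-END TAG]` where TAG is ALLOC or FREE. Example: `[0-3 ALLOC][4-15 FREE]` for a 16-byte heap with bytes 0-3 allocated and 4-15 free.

Answer: [0-14 ALLOC][15-22 ALLOC][23-40 ALLOC][41-48 ALLOC][49-52 FREE]

Derivation:
Op 1: a = malloc(15) -> a = 0; heap: [0-14 ALLOC][15-52 FREE]
Op 2: b = malloc(8) -> b = 15; heap: [0-14 ALLOC][15-22 ALLOC][23-52 FREE]
Op 3: c = malloc(12) -> c = 23; heap: [0-14 ALLOC][15-22 ALLOC][23-34 ALLOC][35-52 FREE]
Op 4: c = realloc(c, 18) -> c = 23; heap: [0-14 ALLOC][15-22 ALLOC][23-40 ALLOC][41-52 FREE]
Op 5: b = realloc(b, 24) -> NULL (b unchanged); heap: [0-14 ALLOC][15-22 ALLOC][23-40 ALLOC][41-52 FREE]
Op 6: d = malloc(8) -> d = 41; heap: [0-14 ALLOC][15-22 ALLOC][23-40 ALLOC][41-48 ALLOC][49-52 FREE]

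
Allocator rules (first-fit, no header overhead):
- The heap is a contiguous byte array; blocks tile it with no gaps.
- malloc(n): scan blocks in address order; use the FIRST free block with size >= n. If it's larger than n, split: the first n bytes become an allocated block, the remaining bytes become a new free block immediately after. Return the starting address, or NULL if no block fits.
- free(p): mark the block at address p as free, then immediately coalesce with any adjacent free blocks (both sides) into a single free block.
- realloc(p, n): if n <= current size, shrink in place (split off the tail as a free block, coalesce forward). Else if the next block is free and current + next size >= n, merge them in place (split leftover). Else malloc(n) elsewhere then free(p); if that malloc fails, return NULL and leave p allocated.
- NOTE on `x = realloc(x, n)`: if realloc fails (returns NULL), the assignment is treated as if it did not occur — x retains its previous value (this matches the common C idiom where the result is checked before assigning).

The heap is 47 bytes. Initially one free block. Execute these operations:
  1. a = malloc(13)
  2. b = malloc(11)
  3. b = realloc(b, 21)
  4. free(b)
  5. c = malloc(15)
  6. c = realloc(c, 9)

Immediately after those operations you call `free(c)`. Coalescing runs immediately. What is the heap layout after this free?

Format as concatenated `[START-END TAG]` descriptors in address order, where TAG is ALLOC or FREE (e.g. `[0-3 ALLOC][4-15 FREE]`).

Answer: [0-12 ALLOC][13-46 FREE]

Derivation:
Op 1: a = malloc(13) -> a = 0; heap: [0-12 ALLOC][13-46 FREE]
Op 2: b = malloc(11) -> b = 13; heap: [0-12 ALLOC][13-23 ALLOC][24-46 FREE]
Op 3: b = realloc(b, 21) -> b = 13; heap: [0-12 ALLOC][13-33 ALLOC][34-46 FREE]
Op 4: free(b) -> (freed b); heap: [0-12 ALLOC][13-46 FREE]
Op 5: c = malloc(15) -> c = 13; heap: [0-12 ALLOC][13-27 ALLOC][28-46 FREE]
Op 6: c = realloc(c, 9) -> c = 13; heap: [0-12 ALLOC][13-21 ALLOC][22-46 FREE]
free(c): c = 13 -> block [13-21 ALLOC]; mark free, coalesce with adjacent free neighbors -> [0-12 ALLOC][13-46 FREE]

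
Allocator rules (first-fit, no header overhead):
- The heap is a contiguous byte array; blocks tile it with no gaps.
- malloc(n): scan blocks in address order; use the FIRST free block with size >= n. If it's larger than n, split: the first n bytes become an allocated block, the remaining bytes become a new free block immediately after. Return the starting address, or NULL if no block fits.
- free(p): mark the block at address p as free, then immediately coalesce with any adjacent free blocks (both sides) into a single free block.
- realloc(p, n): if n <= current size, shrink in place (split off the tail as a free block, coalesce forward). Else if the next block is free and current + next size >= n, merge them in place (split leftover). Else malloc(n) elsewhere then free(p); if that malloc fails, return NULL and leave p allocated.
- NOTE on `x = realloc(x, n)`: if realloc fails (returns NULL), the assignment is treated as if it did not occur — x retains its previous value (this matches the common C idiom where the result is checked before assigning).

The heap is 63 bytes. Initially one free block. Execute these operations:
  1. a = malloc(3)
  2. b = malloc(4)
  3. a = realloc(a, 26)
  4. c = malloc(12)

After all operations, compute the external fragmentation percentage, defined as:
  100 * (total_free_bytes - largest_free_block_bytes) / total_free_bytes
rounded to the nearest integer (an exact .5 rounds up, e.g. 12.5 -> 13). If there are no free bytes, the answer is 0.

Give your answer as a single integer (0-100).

Op 1: a = malloc(3) -> a = 0; heap: [0-2 ALLOC][3-62 FREE]
Op 2: b = malloc(4) -> b = 3; heap: [0-2 ALLOC][3-6 ALLOC][7-62 FREE]
Op 3: a = realloc(a, 26) -> a = 7; heap: [0-2 FREE][3-6 ALLOC][7-32 ALLOC][33-62 FREE]
Op 4: c = malloc(12) -> c = 33; heap: [0-2 FREE][3-6 ALLOC][7-32 ALLOC][33-44 ALLOC][45-62 FREE]
Free blocks: [3 18] total_free=21 largest=18 -> 100*(21-18)/21 = 300/21 ≈ 14.286 -> rounds to 14

Answer: 14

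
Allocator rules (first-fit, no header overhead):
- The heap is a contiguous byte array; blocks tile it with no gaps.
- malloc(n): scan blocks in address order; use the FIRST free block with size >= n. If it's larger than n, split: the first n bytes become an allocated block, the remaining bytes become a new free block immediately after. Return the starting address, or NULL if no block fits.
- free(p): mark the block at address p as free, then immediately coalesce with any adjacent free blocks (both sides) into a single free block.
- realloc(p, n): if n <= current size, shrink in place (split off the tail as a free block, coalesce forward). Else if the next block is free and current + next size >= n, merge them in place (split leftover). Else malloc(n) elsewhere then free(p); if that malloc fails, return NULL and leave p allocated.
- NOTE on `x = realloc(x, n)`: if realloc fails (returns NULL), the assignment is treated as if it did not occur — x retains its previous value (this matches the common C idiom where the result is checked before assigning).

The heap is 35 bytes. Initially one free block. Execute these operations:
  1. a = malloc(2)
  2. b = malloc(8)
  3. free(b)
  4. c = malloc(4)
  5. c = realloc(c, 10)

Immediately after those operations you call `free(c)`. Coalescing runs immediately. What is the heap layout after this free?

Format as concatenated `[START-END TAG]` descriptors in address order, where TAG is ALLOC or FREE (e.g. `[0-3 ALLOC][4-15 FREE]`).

Answer: [0-1 ALLOC][2-34 FREE]

Derivation:
Op 1: a = malloc(2) -> a = 0; heap: [0-1 ALLOC][2-34 FREE]
Op 2: b = malloc(8) -> b = 2; heap: [0-1 ALLOC][2-9 ALLOC][10-34 FREE]
Op 3: free(b) -> (freed b); heap: [0-1 ALLOC][2-34 FREE]
Op 4: c = malloc(4) -> c = 2; heap: [0-1 ALLOC][2-5 ALLOC][6-34 FREE]
Op 5: c = realloc(c, 10) -> c = 2; heap: [0-1 ALLOC][2-11 ALLOC][12-34 FREE]
free(c): c = 2 -> block [2-11 ALLOC]; mark free, coalesce with adjacent free neighbors -> [0-1 ALLOC][2-34 FREE]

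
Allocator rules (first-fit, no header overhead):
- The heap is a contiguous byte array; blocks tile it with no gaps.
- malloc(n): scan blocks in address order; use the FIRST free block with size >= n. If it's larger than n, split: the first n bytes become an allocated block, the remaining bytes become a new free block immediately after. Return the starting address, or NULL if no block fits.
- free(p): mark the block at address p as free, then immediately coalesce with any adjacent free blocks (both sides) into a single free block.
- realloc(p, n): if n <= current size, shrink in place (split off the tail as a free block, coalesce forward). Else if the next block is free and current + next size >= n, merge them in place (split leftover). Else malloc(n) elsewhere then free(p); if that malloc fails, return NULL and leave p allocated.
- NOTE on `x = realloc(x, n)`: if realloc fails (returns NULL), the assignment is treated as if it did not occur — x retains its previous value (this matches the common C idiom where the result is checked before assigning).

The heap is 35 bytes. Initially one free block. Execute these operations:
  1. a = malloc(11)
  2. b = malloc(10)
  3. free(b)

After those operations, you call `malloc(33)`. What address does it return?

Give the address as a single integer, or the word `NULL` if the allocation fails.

Answer: NULL

Derivation:
Op 1: a = malloc(11) -> a = 0; heap: [0-10 ALLOC][11-34 FREE]
Op 2: b = malloc(10) -> b = 11; heap: [0-10 ALLOC][11-20 ALLOC][21-34 FREE]
Op 3: free(b) -> (freed b); heap: [0-10 ALLOC][11-34 FREE]
malloc(33): first-fit scan over [0-10 ALLOC][11-34 FREE] -> NULL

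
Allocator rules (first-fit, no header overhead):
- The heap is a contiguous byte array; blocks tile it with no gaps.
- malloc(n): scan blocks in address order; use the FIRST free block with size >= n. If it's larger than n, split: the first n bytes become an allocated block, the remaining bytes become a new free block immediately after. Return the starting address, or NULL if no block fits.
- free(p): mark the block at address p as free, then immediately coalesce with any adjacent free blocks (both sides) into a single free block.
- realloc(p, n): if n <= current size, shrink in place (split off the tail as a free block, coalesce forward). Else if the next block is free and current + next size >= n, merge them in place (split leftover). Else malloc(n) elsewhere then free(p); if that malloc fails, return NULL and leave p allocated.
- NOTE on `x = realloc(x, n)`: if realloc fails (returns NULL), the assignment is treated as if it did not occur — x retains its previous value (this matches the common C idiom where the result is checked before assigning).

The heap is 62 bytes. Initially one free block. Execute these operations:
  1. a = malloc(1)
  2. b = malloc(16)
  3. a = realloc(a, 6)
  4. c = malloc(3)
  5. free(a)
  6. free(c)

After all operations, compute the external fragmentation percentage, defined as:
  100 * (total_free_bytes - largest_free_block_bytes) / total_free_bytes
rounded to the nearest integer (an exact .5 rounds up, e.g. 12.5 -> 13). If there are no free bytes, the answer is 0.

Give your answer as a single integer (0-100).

Op 1: a = malloc(1) -> a = 0; heap: [0-0 ALLOC][1-61 FREE]
Op 2: b = malloc(16) -> b = 1; heap: [0-0 ALLOC][1-16 ALLOC][17-61 FREE]
Op 3: a = realloc(a, 6) -> a = 17; heap: [0-0 FREE][1-16 ALLOC][17-22 ALLOC][23-61 FREE]
Op 4: c = malloc(3) -> c = 23; heap: [0-0 FREE][1-16 ALLOC][17-22 ALLOC][23-25 ALLOC][26-61 FREE]
Op 5: free(a) -> (freed a); heap: [0-0 FREE][1-16 ALLOC][17-22 FREE][23-25 ALLOC][26-61 FREE]
Op 6: free(c) -> (freed c); heap: [0-0 FREE][1-16 ALLOC][17-61 FREE]
Free blocks: [1 45] total_free=46 largest=45 -> 100*(46-45)/46 = 100/46 ≈ 2.174 -> rounds to 2

Answer: 2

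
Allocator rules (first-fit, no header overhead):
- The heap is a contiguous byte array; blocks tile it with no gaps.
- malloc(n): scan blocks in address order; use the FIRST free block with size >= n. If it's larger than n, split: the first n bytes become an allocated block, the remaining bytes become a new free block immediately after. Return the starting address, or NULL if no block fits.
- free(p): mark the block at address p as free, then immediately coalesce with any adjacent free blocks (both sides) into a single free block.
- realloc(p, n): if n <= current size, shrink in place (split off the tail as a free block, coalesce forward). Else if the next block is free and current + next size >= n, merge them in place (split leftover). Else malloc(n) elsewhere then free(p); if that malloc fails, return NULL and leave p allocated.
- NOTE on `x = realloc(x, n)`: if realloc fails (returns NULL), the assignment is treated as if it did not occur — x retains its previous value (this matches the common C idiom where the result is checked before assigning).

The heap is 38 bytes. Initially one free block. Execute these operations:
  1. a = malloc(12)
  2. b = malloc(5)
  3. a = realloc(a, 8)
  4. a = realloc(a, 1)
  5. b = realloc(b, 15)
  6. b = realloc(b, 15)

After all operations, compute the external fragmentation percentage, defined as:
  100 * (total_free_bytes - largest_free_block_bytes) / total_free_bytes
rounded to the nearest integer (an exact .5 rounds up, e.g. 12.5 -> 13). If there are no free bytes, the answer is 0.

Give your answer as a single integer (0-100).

Answer: 50

Derivation:
Op 1: a = malloc(12) -> a = 0; heap: [0-11 ALLOC][12-37 FREE]
Op 2: b = malloc(5) -> b = 12; heap: [0-11 ALLOC][12-16 ALLOC][17-37 FREE]
Op 3: a = realloc(a, 8) -> a = 0; heap: [0-7 ALLOC][8-11 FREE][12-16 ALLOC][17-37 FREE]
Op 4: a = realloc(a, 1) -> a = 0; heap: [0-0 ALLOC][1-11 FREE][12-16 ALLOC][17-37 FREE]
Op 5: b = realloc(b, 15) -> b = 12; heap: [0-0 ALLOC][1-11 FREE][12-26 ALLOC][27-37 FREE]
Op 6: b = realloc(b, 15) -> b = 12; heap: [0-0 ALLOC][1-11 FREE][12-26 ALLOC][27-37 FREE]
Free blocks: [11 11] total_free=22 largest=11 -> 100*(22-11)/22 = 1100/22 = 50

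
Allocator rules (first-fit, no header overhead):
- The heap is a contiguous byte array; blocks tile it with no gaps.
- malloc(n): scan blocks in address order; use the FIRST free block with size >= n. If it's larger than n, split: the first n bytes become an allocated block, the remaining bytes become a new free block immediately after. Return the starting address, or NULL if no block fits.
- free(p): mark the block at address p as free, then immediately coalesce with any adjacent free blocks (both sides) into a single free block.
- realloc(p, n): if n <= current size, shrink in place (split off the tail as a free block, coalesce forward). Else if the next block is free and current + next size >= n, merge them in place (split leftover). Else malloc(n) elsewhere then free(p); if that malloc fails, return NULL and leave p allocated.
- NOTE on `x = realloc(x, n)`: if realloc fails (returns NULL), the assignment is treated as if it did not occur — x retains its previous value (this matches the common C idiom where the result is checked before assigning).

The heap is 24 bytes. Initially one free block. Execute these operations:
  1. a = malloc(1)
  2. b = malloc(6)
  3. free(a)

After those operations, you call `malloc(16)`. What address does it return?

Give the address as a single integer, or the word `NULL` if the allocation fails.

Answer: 7

Derivation:
Op 1: a = malloc(1) -> a = 0; heap: [0-0 ALLOC][1-23 FREE]
Op 2: b = malloc(6) -> b = 1; heap: [0-0 ALLOC][1-6 ALLOC][7-23 FREE]
Op 3: free(a) -> (freed a); heap: [0-0 FREE][1-6 ALLOC][7-23 FREE]
malloc(16): first-fit scan over [0-0 FREE][1-6 ALLOC][7-23 FREE] -> 7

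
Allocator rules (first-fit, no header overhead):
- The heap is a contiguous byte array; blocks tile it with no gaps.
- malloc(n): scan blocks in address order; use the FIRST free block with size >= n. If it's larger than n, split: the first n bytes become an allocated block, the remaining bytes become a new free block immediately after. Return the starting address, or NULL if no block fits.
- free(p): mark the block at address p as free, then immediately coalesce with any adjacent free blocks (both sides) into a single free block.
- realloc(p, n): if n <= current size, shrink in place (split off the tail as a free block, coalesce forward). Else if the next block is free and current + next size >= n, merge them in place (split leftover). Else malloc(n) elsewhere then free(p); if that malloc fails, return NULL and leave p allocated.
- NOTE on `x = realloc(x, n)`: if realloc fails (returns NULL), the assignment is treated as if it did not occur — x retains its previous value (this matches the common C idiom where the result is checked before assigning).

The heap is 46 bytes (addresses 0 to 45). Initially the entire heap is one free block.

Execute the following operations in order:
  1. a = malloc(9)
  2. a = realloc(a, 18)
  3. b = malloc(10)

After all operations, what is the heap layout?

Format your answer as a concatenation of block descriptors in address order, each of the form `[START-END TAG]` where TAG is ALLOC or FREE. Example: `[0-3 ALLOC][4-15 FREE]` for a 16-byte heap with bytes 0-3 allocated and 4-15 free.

Op 1: a = malloc(9) -> a = 0; heap: [0-8 ALLOC][9-45 FREE]
Op 2: a = realloc(a, 18) -> a = 0; heap: [0-17 ALLOC][18-45 FREE]
Op 3: b = malloc(10) -> b = 18; heap: [0-17 ALLOC][18-27 ALLOC][28-45 FREE]

Answer: [0-17 ALLOC][18-27 ALLOC][28-45 FREE]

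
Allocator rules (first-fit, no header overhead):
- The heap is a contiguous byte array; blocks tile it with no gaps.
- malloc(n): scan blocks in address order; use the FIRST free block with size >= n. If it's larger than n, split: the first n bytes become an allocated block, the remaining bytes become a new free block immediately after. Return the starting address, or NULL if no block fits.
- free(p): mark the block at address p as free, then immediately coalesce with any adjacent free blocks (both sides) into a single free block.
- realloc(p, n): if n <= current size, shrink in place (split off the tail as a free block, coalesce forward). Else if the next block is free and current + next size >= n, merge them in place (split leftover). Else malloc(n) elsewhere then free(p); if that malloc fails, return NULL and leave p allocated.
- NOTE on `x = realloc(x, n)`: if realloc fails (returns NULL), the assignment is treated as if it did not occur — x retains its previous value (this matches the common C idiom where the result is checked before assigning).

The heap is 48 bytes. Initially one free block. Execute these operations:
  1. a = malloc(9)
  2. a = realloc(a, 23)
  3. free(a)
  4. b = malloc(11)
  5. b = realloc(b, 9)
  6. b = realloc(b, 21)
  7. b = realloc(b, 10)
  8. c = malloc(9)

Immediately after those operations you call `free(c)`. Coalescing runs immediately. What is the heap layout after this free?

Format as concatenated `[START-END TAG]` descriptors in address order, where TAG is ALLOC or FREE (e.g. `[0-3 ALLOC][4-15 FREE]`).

Op 1: a = malloc(9) -> a = 0; heap: [0-8 ALLOC][9-47 FREE]
Op 2: a = realloc(a, 23) -> a = 0; heap: [0-22 ALLOC][23-47 FREE]
Op 3: free(a) -> (freed a); heap: [0-47 FREE]
Op 4: b = malloc(11) -> b = 0; heap: [0-10 ALLOC][11-47 FREE]
Op 5: b = realloc(b, 9) -> b = 0; heap: [0-8 ALLOC][9-47 FREE]
Op 6: b = realloc(b, 21) -> b = 0; heap: [0-20 ALLOC][21-47 FREE]
Op 7: b = realloc(b, 10) -> b = 0; heap: [0-9 ALLOC][10-47 FREE]
Op 8: c = malloc(9) -> c = 10; heap: [0-9 ALLOC][10-18 ALLOC][19-47 FREE]
free(c): c = 10 -> block [10-18 ALLOC]; mark free, coalesce with adjacent free neighbors -> [0-9 ALLOC][10-47 FREE]

Answer: [0-9 ALLOC][10-47 FREE]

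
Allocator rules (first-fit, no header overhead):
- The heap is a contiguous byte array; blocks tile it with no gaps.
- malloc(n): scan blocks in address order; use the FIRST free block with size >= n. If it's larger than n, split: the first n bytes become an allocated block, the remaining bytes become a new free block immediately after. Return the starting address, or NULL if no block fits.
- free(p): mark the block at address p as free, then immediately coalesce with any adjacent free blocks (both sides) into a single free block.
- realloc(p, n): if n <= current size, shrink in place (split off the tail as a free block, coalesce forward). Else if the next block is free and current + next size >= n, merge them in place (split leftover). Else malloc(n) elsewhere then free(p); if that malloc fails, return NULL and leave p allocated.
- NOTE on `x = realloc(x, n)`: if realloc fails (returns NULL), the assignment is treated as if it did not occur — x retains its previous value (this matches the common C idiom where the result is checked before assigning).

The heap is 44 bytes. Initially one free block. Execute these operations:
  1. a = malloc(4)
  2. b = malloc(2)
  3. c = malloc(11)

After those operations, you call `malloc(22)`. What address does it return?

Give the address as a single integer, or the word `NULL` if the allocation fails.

Op 1: a = malloc(4) -> a = 0; heap: [0-3 ALLOC][4-43 FREE]
Op 2: b = malloc(2) -> b = 4; heap: [0-3 ALLOC][4-5 ALLOC][6-43 FREE]
Op 3: c = malloc(11) -> c = 6; heap: [0-3 ALLOC][4-5 ALLOC][6-16 ALLOC][17-43 FREE]
malloc(22): first-fit scan over [0-3 ALLOC][4-5 ALLOC][6-16 ALLOC][17-43 FREE] -> 17

Answer: 17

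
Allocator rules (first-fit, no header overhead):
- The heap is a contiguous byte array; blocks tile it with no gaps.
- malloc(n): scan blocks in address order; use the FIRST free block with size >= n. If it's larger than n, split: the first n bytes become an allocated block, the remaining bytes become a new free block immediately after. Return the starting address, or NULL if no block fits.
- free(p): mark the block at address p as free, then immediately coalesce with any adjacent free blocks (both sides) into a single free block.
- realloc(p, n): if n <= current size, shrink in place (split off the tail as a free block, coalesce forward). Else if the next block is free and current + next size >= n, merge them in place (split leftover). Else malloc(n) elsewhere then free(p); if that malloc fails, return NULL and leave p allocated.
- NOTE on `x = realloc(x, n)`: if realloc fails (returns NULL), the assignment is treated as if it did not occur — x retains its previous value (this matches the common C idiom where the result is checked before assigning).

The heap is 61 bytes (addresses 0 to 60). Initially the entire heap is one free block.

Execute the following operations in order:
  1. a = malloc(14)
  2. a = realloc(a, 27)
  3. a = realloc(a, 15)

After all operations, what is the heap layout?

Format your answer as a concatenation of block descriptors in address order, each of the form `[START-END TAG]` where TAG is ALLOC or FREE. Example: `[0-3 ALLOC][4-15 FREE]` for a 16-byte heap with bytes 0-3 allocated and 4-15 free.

Answer: [0-14 ALLOC][15-60 FREE]

Derivation:
Op 1: a = malloc(14) -> a = 0; heap: [0-13 ALLOC][14-60 FREE]
Op 2: a = realloc(a, 27) -> a = 0; heap: [0-26 ALLOC][27-60 FREE]
Op 3: a = realloc(a, 15) -> a = 0; heap: [0-14 ALLOC][15-60 FREE]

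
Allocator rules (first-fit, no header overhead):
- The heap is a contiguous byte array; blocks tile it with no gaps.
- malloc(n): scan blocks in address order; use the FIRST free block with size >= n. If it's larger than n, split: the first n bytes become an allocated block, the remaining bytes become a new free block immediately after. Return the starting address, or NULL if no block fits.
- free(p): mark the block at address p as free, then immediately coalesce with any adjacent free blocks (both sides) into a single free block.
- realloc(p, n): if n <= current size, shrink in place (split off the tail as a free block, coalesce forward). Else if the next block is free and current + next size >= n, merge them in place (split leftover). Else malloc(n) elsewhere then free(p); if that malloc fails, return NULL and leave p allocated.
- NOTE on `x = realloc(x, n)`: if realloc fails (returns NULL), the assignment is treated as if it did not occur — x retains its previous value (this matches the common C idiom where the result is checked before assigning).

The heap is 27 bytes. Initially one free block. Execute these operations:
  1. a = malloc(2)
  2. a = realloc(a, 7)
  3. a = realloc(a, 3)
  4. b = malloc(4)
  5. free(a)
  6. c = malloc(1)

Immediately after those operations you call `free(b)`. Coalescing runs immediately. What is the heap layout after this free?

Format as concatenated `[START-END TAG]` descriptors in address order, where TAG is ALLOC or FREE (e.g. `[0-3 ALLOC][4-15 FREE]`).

Op 1: a = malloc(2) -> a = 0; heap: [0-1 ALLOC][2-26 FREE]
Op 2: a = realloc(a, 7) -> a = 0; heap: [0-6 ALLOC][7-26 FREE]
Op 3: a = realloc(a, 3) -> a = 0; heap: [0-2 ALLOC][3-26 FREE]
Op 4: b = malloc(4) -> b = 3; heap: [0-2 ALLOC][3-6 ALLOC][7-26 FREE]
Op 5: free(a) -> (freed a); heap: [0-2 FREE][3-6 ALLOC][7-26 FREE]
Op 6: c = malloc(1) -> c = 0; heap: [0-0 ALLOC][1-2 FREE][3-6 ALLOC][7-26 FREE]
free(b): b = 3 -> block [3-6 ALLOC]; mark free, coalesce with adjacent free neighbors -> [0-0 ALLOC][1-26 FREE]

Answer: [0-0 ALLOC][1-26 FREE]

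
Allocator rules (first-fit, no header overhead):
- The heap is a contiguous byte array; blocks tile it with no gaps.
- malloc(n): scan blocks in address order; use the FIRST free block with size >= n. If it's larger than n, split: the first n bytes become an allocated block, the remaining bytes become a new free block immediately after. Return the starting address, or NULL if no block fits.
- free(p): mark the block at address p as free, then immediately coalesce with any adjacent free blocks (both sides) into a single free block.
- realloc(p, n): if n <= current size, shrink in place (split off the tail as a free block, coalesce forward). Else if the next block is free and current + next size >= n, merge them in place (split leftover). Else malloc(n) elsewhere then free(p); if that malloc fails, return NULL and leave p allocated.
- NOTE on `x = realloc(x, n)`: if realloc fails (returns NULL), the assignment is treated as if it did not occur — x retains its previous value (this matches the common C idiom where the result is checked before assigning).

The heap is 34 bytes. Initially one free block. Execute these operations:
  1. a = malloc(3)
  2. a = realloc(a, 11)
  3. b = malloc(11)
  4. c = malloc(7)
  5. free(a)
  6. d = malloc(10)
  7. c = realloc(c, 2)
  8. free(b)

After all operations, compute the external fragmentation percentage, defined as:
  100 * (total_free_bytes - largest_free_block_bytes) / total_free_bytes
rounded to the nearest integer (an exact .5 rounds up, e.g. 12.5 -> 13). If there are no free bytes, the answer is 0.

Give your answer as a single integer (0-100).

Answer: 45

Derivation:
Op 1: a = malloc(3) -> a = 0; heap: [0-2 ALLOC][3-33 FREE]
Op 2: a = realloc(a, 11) -> a = 0; heap: [0-10 ALLOC][11-33 FREE]
Op 3: b = malloc(11) -> b = 11; heap: [0-10 ALLOC][11-21 ALLOC][22-33 FREE]
Op 4: c = malloc(7) -> c = 22; heap: [0-10 ALLOC][11-21 ALLOC][22-28 ALLOC][29-33 FREE]
Op 5: free(a) -> (freed a); heap: [0-10 FREE][11-21 ALLOC][22-28 ALLOC][29-33 FREE]
Op 6: d = malloc(10) -> d = 0; heap: [0-9 ALLOC][10-10 FREE][11-21 ALLOC][22-28 ALLOC][29-33 FREE]
Op 7: c = realloc(c, 2) -> c = 22; heap: [0-9 ALLOC][10-10 FREE][11-21 ALLOC][22-23 ALLOC][24-33 FREE]
Op 8: free(b) -> (freed b); heap: [0-9 ALLOC][10-21 FREE][22-23 ALLOC][24-33 FREE]
Free blocks: [12 10] total_free=22 largest=12 -> 100*(22-12)/22 = 1000/22 ≈ 45.455 -> rounds to 45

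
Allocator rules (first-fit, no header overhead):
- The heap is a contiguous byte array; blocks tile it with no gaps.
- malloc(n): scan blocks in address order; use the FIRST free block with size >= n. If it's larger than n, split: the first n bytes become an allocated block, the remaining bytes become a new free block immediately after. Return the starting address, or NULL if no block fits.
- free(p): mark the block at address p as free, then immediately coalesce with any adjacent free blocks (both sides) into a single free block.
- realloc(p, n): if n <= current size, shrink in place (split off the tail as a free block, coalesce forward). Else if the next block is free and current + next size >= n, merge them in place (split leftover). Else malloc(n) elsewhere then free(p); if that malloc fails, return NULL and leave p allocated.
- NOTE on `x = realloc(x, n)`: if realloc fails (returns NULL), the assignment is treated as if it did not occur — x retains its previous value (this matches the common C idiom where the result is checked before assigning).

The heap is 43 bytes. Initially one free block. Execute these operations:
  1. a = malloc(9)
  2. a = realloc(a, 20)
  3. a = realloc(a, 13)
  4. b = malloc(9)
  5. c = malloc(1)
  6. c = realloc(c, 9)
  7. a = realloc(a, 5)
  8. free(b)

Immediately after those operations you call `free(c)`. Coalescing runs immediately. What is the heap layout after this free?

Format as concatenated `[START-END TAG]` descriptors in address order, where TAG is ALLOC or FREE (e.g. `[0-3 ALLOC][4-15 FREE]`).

Answer: [0-4 ALLOC][5-42 FREE]

Derivation:
Op 1: a = malloc(9) -> a = 0; heap: [0-8 ALLOC][9-42 FREE]
Op 2: a = realloc(a, 20) -> a = 0; heap: [0-19 ALLOC][20-42 FREE]
Op 3: a = realloc(a, 13) -> a = 0; heap: [0-12 ALLOC][13-42 FREE]
Op 4: b = malloc(9) -> b = 13; heap: [0-12 ALLOC][13-21 ALLOC][22-42 FREE]
Op 5: c = malloc(1) -> c = 22; heap: [0-12 ALLOC][13-21 ALLOC][22-22 ALLOC][23-42 FREE]
Op 6: c = realloc(c, 9) -> c = 22; heap: [0-12 ALLOC][13-21 ALLOC][22-30 ALLOC][31-42 FREE]
Op 7: a = realloc(a, 5) -> a = 0; heap: [0-4 ALLOC][5-12 FREE][13-21 ALLOC][22-30 ALLOC][31-42 FREE]
Op 8: free(b) -> (freed b); heap: [0-4 ALLOC][5-21 FREE][22-30 ALLOC][31-42 FREE]
free(c): c = 22 -> block [22-30 ALLOC]; mark free, coalesce with adjacent free neighbors -> [0-4 ALLOC][5-42 FREE]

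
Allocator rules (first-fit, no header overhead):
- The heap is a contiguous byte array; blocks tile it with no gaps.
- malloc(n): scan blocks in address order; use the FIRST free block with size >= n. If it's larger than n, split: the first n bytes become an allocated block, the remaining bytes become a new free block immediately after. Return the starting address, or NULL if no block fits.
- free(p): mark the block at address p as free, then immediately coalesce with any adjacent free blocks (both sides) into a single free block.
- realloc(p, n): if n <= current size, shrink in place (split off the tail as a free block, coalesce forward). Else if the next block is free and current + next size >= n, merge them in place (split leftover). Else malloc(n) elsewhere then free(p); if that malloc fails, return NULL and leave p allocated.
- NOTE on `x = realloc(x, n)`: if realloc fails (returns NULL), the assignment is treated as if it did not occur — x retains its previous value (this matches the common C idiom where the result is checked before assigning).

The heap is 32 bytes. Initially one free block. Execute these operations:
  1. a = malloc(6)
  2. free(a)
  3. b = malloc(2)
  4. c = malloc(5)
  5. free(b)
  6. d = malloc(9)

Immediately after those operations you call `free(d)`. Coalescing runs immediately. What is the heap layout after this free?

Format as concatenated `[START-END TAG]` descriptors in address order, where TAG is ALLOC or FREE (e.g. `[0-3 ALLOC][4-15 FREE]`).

Op 1: a = malloc(6) -> a = 0; heap: [0-5 ALLOC][6-31 FREE]
Op 2: free(a) -> (freed a); heap: [0-31 FREE]
Op 3: b = malloc(2) -> b = 0; heap: [0-1 ALLOC][2-31 FREE]
Op 4: c = malloc(5) -> c = 2; heap: [0-1 ALLOC][2-6 ALLOC][7-31 FREE]
Op 5: free(b) -> (freed b); heap: [0-1 FREE][2-6 ALLOC][7-31 FREE]
Op 6: d = malloc(9) -> d = 7; heap: [0-1 FREE][2-6 ALLOC][7-15 ALLOC][16-31 FREE]
free(d): d = 7 -> block [7-15 ALLOC]; mark free, coalesce with adjacent free neighbors -> [0-1 FREE][2-6 ALLOC][7-31 FREE]

Answer: [0-1 FREE][2-6 ALLOC][7-31 FREE]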